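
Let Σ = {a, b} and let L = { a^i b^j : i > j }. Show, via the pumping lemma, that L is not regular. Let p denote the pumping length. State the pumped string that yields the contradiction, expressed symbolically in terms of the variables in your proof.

a^{p+1-k} b^p

Toward a contradiction, assume L is regular with pumping length p.
Choose w = a^{p+1} b^p ∈ L, with |w| = 2p+1 ≥ p.
Write w = xyz as guaranteed by the lemma, with |xy| ≤ p and |y| ≥ 1.
Since the first p symbols of w are all a's and |xy| ≤ p, y lies entirely in the leading a-block: y = a^k for some k with 1 ≤ k ≤ p.
Consider xy^0z = xz = a^{p+1-k} b^p. Since k ≥ 1, the a-count p+1-k is at most p, so i > j fails; thus xz ∉ L.
This contradicts the pumping lemma, so L is not regular.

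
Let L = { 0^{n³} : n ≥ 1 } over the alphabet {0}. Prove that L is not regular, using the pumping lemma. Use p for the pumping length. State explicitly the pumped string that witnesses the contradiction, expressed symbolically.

Assume L is regular; let p be its pumping constant.
Take w = 0^{p³} ∈ L with |w| = p³ ≥ p.
The pumping lemma gives a decomposition w = xyz where |xy| ≤ p and y is nonempty.
Then y = 0^k for some k with 1 ≤ k ≤ p.
Pump with i = 2: xy^2z = 0^{p³+k}. Since 1 ≤ k ≤ p, p³ < p³+k ≤ p³+p < p³+3p²+3p+1 = (p+1)³, so p³+k is not a perfect cube. So xy^2z ∉ L.
This contradicts the pumping lemma, so L is not regular.

0^{p³+k}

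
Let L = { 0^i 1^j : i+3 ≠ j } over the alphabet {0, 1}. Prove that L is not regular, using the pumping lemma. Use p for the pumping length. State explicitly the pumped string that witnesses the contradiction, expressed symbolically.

0^{p+p!} 1^{p+p!+3}

Suppose for contradiction that L is regular, and let p be the pumping length.
Choose w = 0^p 1^{p+p!+3}. Since p ≠ (p+p!+3)-3 = p+p!, w ∈ L; and |w| ≥ p.
By the pumping lemma, w = xyz with |xy| ≤ p and |y| ≥ 1.
The first p characters of w are 0's, so xy (and hence y) consists only of 0's. Write y = 0^k, 1 ≤ k ≤ p.
Since 1 ≤ k ≤ p, k divides p!; set t = 1 + p!/k. Then xy^t z has p + (p!/k)·k = p + p! copies of 0. Now the 0-count is p+p! and (1-count)-3 = (p+p!+3)-3 = p+p!, so i+3 ≠ j fails. So xy^t z = 0^{p+p!} 1^{p+p!+3} ∉ L.
This contradicts the pumping lemma, so L is not regular.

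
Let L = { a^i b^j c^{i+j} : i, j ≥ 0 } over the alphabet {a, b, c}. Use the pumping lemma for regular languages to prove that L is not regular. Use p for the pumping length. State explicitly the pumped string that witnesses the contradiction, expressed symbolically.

Assume L is regular; let p be its pumping constant.
Take w = a^p b^p c^{2p} ∈ L (with i=j=p, i+j=2p), |w| = 4p ≥ p.
Write w = xyz as guaranteed by the lemma, with |xy| ≤ p and y is nonempty.
The first p characters of w are a's, so xy (and hence y) consists only of a's. Write y = a^k, 1 ≤ k ≤ p.
Consider xy^2z = a^{p+k} b^p c^{2p}. Now the a- and b-counts sum to 2p+k, but the c-count is 2p ≠ 2p+k. So xy^2z ∉ L.
This is a contradiction; hence L is not regular.

a^{p+k} b^p c^{2p}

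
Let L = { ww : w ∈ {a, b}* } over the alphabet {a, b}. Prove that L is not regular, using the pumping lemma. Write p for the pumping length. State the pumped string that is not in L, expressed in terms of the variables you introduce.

Toward a contradiction, assume L is regular with pumping length p.
Take w = a^p b^p a^p b^p = uu where u = a^pb^p; then w ∈ L and |w| = 4p ≥ p.
The pumping lemma gives a decomposition w = xyz where |xy| ≤ p and |y| ≥ 1.
Because |xy| ≤ p and w begins with p copies of a, we have y = a^k with 1 ≤ k ≤ p.
Pump with i = 2: xy^2z = a^{p+k} b^p a^p b^p, of length 4p+k. Suppose this equals vv. The string starts with a and ends with b, so v does too; thus the boundary between the two copies of v is a b→a transition. There is exactly one such transition, at position 2p+k, so |v| = 2p+k and |vv| = 4p+2k ≠ 4p+k since k ≥ 1. So xy^2z ∉ L.
This is a contradiction; hence L is not regular.

a^{p+k} b^p a^p b^p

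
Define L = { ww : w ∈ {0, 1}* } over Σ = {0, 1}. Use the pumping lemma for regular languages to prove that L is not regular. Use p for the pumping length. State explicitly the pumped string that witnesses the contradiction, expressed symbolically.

0^{p+k} 1^p 0^p 1^p

Assume L is regular. Let p be the pumping length given by the pumping lemma.
Take w = 0^p 1^p 0^p 1^p = uu where u = 0^p1^p; then w ∈ L and |w| = 4p ≥ p.
By the pumping lemma, w = xyz with |xy| ≤ p and y is nonempty.
The first p characters of w are 0's, so xy (and hence y) consists only of 0's. Write y = 0^k, 1 ≤ k ≤ p.
Pump with i = 2: xy^2z = 0^{p+k} 1^p 0^p 1^p, of length 4p+k. Suppose this equals vv. The string starts with 0 and ends with 1, so v does too; thus the boundary between the two copies of v is a 1→0 transition. There is exactly one such transition, at position 2p+k, so |v| = 2p+k and |vv| = 4p+2k ≠ 4p+k since k ≥ 1. So xy^2z ∉ L.
This is a contradiction; hence L is not regular.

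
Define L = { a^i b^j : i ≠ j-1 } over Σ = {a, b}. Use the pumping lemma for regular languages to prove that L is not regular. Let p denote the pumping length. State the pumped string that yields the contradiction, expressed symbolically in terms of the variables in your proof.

a^{p+p!} b^{p+p!+1}

Assume L is regular. Let p be the pumping length given by the pumping lemma.
Choose w = a^p b^{p+p!+1}. Since p ≠ (p+p!+1)-1 = p+p!, w ∈ L; and |w| ≥ p.
Write w = xyz as guaranteed by the lemma, with |xy| ≤ p and |y| ≥ 1.
Because |xy| ≤ p and w begins with p copies of a, we have y = a^k with 1 ≤ k ≤ p.
Since 1 ≤ k ≤ p, k divides p!; set t = 1 + p!/k. Then xy^t z has p + (p!/k)·k = p + p! copies of a. Now the a-count is p+p! and (b-count)-1 = (p+p!+1)-1 = p+p!, so i ≠ j-1 fails. So xy^t z = a^{p+p!} b^{p+p!+1} ∉ L.
This contradicts the pumping lemma, so L is not regular.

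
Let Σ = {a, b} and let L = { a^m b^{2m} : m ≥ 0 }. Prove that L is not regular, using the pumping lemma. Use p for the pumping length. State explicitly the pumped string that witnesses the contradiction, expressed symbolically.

Suppose for contradiction that L is regular, and let p be the pumping length.
Let w = a^p b^{2p} ∈ L; note |w| = 3p ≥ p.
The pumping lemma gives a decomposition w = xyz where |xy| ≤ p and |y| ≥ 1.
Since the first p symbols of w are all a's and |xy| ≤ p, y lies entirely in the leading a-block: y = a^k for some k with 1 ≤ k ≤ p.
Pump with i = 2: xy^2z = a^{p+k} b^{2p}. For this to lie in L we would need 2p = 2(p+k), which forces k = 0. But k ≥ 1, so xy^2z ∉ L.
Contradiction. Therefore L is not regular.

a^{p+k} b^{2p}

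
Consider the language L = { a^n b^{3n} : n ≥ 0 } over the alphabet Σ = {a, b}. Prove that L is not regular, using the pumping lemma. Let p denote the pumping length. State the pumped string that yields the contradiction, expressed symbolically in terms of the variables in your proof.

a^{p+k} b^{3p}

Assume L is regular. Let p be the pumping length given by the pumping lemma.
Choose w = a^p b^{3p}, which is in L with |w| = 4p ≥ p.
By the pumping lemma, w = xyz with |xy| ≤ p and |y| > 0.
The first p characters of w are a's, so xy (and hence y) consists only of a's. Write y = a^k, 1 ≤ k ≤ p.
Pump with i = 2: xy^2z = a^{p+k} b^{3p}. For this to lie in L we would need 3p = 3(p+k), which forces k = 0. But k ≥ 1, so xy^2z ∉ L.
This contradicts the pumping lemma, so L is not regular.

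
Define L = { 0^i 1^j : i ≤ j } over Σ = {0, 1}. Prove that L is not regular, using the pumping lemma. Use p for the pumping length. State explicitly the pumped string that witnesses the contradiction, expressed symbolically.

Suppose for contradiction that L is regular, and let p be the pumping length.
Choose w = 0^p 1^p ∈ L, with |w| = 2p ≥ p.
The pumping lemma gives a decomposition w = xyz where |xy| ≤ p and |y| > 0.
Since the first p symbols of w are all 0's and |xy| ≤ p, y lies entirely in the leading 0-block: y = 0^k for some k with 1 ≤ k ≤ p.
Consider xy^2z = 0^{p+k} 1^p. Since k ≥ 1, the 0-count p+k exceeds the 1-count p, so i ≤ j fails; thus xy^2z ∉ L.
This contradicts the pumping lemma, so L is not regular.

0^{p+k} 1^p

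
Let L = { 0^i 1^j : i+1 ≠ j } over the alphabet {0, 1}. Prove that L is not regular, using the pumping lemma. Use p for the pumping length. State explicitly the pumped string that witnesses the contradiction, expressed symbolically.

Assume L is regular; let p be its pumping constant.
Choose w = 0^p 1^{p+p!+1}. Since p ≠ (p+p!+1)-1 = p+p!, w ∈ L; and |w| ≥ p.
By the pumping lemma, w = xyz with |xy| ≤ p and |y| > 0.
The first p characters of w are 0's, so xy (and hence y) consists only of 0's. Write y = 0^k, 1 ≤ k ≤ p.
Since 1 ≤ k ≤ p, k divides p!; set t = 1 + p!/k. Then xy^t z has p + (p!/k)·k = p + p! copies of 0. Now the 0-count is p+p! and (1-count)-1 = (p+p!+1)-1 = p+p!, so i+1 ≠ j fails. So xy^t z = 0^{p+p!} 1^{p+p!+1} ∉ L.
This is a contradiction; hence L is not regular.

0^{p+p!} 1^{p+p!+1}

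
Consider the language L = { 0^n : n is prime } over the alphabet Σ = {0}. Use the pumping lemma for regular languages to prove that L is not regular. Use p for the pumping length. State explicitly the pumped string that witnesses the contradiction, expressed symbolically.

Suppose for contradiction that L is regular, and let p be the pumping length.
Let q be a prime with q ≥ p+2 (infinitely many primes exist), and take w = 0^q ∈ L with |w| = q ≥ p.
Write w = xyz as guaranteed by the lemma, with |xy| ≤ p and |y| > 0.
Then y = 0^k for some k with 1 ≤ k ≤ p.
Since 1 ≤ k ≤ p, |xz| = q-k. Pump with i = q+1: |xy^{q+1}z| = (q-k)+(q+1)k = q+qk = q(1+k), which is composite (both factors ≥ 2). So xy^{q+1}z = 0^{q(1+k)} ∉ L.
This is a contradiction; hence L is not regular.

0^{q(1+k)}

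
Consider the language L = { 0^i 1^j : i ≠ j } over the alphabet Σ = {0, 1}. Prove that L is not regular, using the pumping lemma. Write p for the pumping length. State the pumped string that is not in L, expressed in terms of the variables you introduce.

Toward a contradiction, assume L is regular with pumping length p.
Choose w = 0^p 1^{p+p!}. Since p ≠ p+p!, w ∈ L; and |w| ≥ p.
Write w = xyz as guaranteed by the lemma, with |xy| ≤ p and |y| ≥ 1.
The first p characters of w are 0's, so xy (and hence y) consists only of 0's. Write y = 0^k, 1 ≤ k ≤ p.
Since 1 ≤ k ≤ p, k divides p!; set t = 1 + p!/k. Then xy^t z has p + (p!/k)·k = p + p! copies of 0. Now the 0-count equals the 1-count, so i ≠ j fails. So xy^t z = 0^{p+p!} 1^{p+p!} ∉ L.
This is a contradiction; hence L is not regular.

0^{p+p!} 1^{p+p!}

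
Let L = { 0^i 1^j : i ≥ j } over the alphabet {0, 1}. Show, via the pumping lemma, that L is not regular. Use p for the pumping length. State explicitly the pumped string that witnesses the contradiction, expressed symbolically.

Assume L is regular. Let p be the pumping length given by the pumping lemma.
Choose w = 0^p 1^p ∈ L, with |w| = 2p ≥ p.
The pumping lemma gives a decomposition w = xyz where |xy| ≤ p and y is nonempty.
The first p characters of w are 0's, so xy (and hence y) consists only of 0's. Write y = 0^k, 1 ≤ k ≤ p.
Consider xy^0z = xz = 0^{p-k} 1^p. Since k ≥ 1, the 0-count p-k is less than p, so i ≥ j fails; thus xz ∉ L.
Contradiction. Therefore L is not regular.

0^{p-k} 1^p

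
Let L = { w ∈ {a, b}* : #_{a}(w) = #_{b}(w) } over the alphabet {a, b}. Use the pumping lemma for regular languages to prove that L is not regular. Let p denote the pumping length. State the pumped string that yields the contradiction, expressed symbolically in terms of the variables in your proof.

Toward a contradiction, assume L is regular with pumping length p.
Choose w = a^p b^p ∈ L with |w| = 2p ≥ p.
By the pumping lemma, w = xyz with |xy| ≤ p and |y| ≥ 1.
The first p characters of w are a's, so xy (and hence y) consists only of a's. Write y = a^k, 1 ≤ k ≤ p.
Pump with i = 2: xy^2z = a^{p+k} b^p has p+k occurrences of a but only p of b. Since k ≥ 1 the counts differ, so xy^2z ∉ L.
This contradicts the pumping lemma, so L is not regular.

a^{p+k} b^p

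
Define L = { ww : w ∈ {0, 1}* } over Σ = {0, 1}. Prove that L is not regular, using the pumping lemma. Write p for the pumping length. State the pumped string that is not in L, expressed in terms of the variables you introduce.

Toward a contradiction, assume L is regular with pumping length p.
Take w = 0^p 1^p 0^p 1^p = uu where u = 0^p1^p; then w ∈ L and |w| = 4p ≥ p.
By the pumping lemma, w = xyz with |xy| ≤ p and y is nonempty.
The first p characters of w are 0's, so xy (and hence y) consists only of 0's. Write y = 0^k, 1 ≤ k ≤ p.
Pump with i = 2: xy^2z = 0^{p+k} 1^p 0^p 1^p, of length 4p+k. Suppose this equals vv. The string starts with 0 and ends with 1, so v does too; thus the boundary between the two copies of v is a 1→0 transition. There is exactly one such transition, at position 2p+k, so |v| = 2p+k and |vv| = 4p+2k ≠ 4p+k since k ≥ 1. So xy^2z ∉ L.
Contradiction. Therefore L is not regular.

0^{p+k} 1^p 0^p 1^p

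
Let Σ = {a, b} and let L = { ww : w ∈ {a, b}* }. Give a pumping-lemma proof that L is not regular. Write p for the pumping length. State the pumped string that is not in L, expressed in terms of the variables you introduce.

Toward a contradiction, assume L is regular with pumping length p.
Take w = a^p b^p a^p b^p = uu where u = a^pb^p; then w ∈ L and |w| = 4p ≥ p.
Write w = xyz as guaranteed by the lemma, with |xy| ≤ p and |y| ≥ 1.
Since the first p symbols of w are all a's and |xy| ≤ p, y lies entirely in the leading a-block: y = a^k for some k with 1 ≤ k ≤ p.
Pump with i = 2: xy^2z = a^{p+k} b^p a^p b^p, of length 4p+k. Suppose this equals vv. The string starts with a and ends with b, so v does too; thus the boundary between the two copies of v is a b→a transition. There is exactly one such transition, at position 2p+k, so |v| = 2p+k and |vv| = 4p+2k ≠ 4p+k since k ≥ 1. So xy^2z ∉ L.
This contradicts the pumping lemma, so L is not regular.

a^{p+k} b^p a^p b^p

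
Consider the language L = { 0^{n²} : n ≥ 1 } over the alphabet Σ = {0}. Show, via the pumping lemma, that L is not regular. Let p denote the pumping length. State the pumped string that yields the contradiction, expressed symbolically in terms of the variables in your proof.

Suppose for contradiction that L is regular, and let p be the pumping length.
Take w = 0^{p²} ∈ L with |w| = p² ≥ p.
The pumping lemma gives a decomposition w = xyz where |xy| ≤ p and y is nonempty.
Then y = 0^k for some k with 1 ≤ k ≤ p.
Pump with i = 2: xy^2z = 0^{p²+k}. Since 1 ≤ k ≤ p, p² < p²+k ≤ p²+p < (p+1)², so p²+k lies strictly between consecutive squares and is not a perfect square. So xy^2z ∉ L.
This is a contradiction; hence L is not regular.

0^{p²+k}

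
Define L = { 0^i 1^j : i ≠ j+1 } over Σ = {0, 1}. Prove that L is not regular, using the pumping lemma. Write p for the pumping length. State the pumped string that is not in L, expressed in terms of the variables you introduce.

Assume L is regular; let p be its pumping constant.
Choose w = 0^p 1^{p+p!-1}. Since p ≠ (p+p!-1)+1 = p+p!, w ∈ L; and |w| ≥ p.
By the pumping lemma, w = xyz with |xy| ≤ p and |y| > 0.
The first p characters of w are 0's, so xy (and hence y) consists only of 0's. Write y = 0^k, 1 ≤ k ≤ p.
Since 1 ≤ k ≤ p, k divides p!; set t = 1 + p!/k. Then xy^t z has p + (p!/k)·k = p + p! copies of 0. Now the 0-count is p+p! and (1-count)+1 = (p+p!-1)+1 = p+p!, so i ≠ j+1 fails. So xy^t z = 0^{p+p!} 1^{p+p!-1} ∉ L.
This is a contradiction; hence L is not regular.

0^{p+p!} 1^{p+p!-1}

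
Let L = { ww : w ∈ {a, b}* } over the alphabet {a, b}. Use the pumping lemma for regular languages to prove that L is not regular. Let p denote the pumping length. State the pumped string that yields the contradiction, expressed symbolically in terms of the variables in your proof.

a^{p+k} b^p a^p b^p

Assume L is regular. Let p be the pumping length given by the pumping lemma.
Take w = a^p b^p a^p b^p = uu where u = a^pb^p; then w ∈ L and |w| = 4p ≥ p.
Write w = xyz as guaranteed by the lemma, with |xy| ≤ p and |y| ≥ 1.
Because |xy| ≤ p and w begins with p copies of a, we have y = a^k with 1 ≤ k ≤ p.
Pump with i = 2: xy^2z = a^{p+k} b^p a^p b^p, of length 4p+k. Suppose this equals vv. The string starts with a and ends with b, so v does too; thus the boundary between the two copies of v is a b→a transition. There is exactly one such transition, at position 2p+k, so |v| = 2p+k and |vv| = 4p+2k ≠ 4p+k since k ≥ 1. So xy^2z ∉ L.
Contradiction. Therefore L is not regular.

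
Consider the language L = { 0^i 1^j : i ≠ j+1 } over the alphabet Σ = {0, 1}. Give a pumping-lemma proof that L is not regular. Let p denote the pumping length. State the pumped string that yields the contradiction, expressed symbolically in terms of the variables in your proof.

Toward a contradiction, assume L is regular with pumping length p.
Choose w = 0^p 1^{p+p!-1}. Since p ≠ (p+p!-1)+1 = p+p!, w ∈ L; and |w| ≥ p.
The pumping lemma gives a decomposition w = xyz where |xy| ≤ p and |y| ≥ 1.
Because |xy| ≤ p and w begins with p copies of 0, we have y = 0^k with 1 ≤ k ≤ p.
Since 1 ≤ k ≤ p, k divides p!; set t = 1 + p!/k. Then xy^t z has p + (p!/k)·k = p + p! copies of 0. Now the 0-count is p+p! and (1-count)+1 = (p+p!-1)+1 = p+p!, so i ≠ j+1 fails. So xy^t z = 0^{p+p!} 1^{p+p!-1} ∉ L.
This contradicts the pumping lemma, so L is not regular.

0^{p+p!} 1^{p+p!-1}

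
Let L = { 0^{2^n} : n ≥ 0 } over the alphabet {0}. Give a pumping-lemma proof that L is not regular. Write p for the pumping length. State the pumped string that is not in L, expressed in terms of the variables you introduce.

Suppose for contradiction that L is regular, and let p be the pumping length.
Take w = 0^{2^p} ∈ L with |w| = 2^p ≥ p.
By the pumping lemma, w = xyz with |xy| ≤ p and |y| ≥ 1.
Then y = 0^k for some k with 1 ≤ k ≤ p.
Pump with i = 2: xy^2z = 0^{2^p+k}. Since 1 ≤ k ≤ p < 2^p, we have 2^p < 2^p+k < 2^{p+1}, so 2^p+k is not a power of 2. So xy^2z ∉ L.
Contradiction. Therefore L is not regular.

0^{2^p+k}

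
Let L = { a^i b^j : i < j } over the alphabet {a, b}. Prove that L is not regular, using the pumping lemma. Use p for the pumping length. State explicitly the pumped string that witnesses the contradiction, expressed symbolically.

a^{p+k} b^{p+1}

Suppose for contradiction that L is regular, and let p be the pumping length.
Choose w = a^p b^{p+1} ∈ L, with |w| = 2p+1 ≥ p.
The pumping lemma gives a decomposition w = xyz where |xy| ≤ p and |y| ≥ 1.
The first p characters of w are a's, so xy (and hence y) consists only of a's. Write y = a^k, 1 ≤ k ≤ p.
Consider xy^2z = a^{p+k} b^{p+1}. Since k ≥ 1, the a-count p+k is at least p+1, so i < j fails; thus xy^2z ∉ L.
Contradiction. Therefore L is not regular.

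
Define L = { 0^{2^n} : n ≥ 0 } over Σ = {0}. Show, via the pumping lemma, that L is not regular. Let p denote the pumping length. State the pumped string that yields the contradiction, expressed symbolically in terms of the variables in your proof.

Assume L is regular. Let p be the pumping length given by the pumping lemma.
Take w = 0^{2^p} ∈ L with |w| = 2^p ≥ p.
The pumping lemma gives a decomposition w = xyz where |xy| ≤ p and |y| ≥ 1.
Then y = 0^k for some k with 1 ≤ k ≤ p.
Pump with i = 2: xy^2z = 0^{2^p+k}. Since 1 ≤ k ≤ p < 2^p, we have 2^p < 2^p+k < 2^{p+1}, so 2^p+k is not a power of 2. So xy^2z ∉ L.
Contradiction. Therefore L is not regular.

0^{2^p+k}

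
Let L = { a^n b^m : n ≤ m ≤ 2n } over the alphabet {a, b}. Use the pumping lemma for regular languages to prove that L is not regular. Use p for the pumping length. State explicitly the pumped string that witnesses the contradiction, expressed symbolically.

Toward a contradiction, assume L is regular with pumping length p.
Take w = a^p b^p ∈ L (since p ≤ p ≤ 2p), with |w| = 2p ≥ p.
By the pumping lemma, w = xyz with |xy| ≤ p and y is nonempty.
Since the first p symbols of w are all a's and |xy| ≤ p, y lies entirely in the leading a-block: y = a^k for some k with 1 ≤ k ≤ p.
Pump with i = 2: xy^2z = a^{p+k} b^p. Now n = p+k > p = m, so the condition n ≤ m fails. Thus xy^2z ∉ L.
Contradiction. Therefore L is not regular.

a^{p+k} b^p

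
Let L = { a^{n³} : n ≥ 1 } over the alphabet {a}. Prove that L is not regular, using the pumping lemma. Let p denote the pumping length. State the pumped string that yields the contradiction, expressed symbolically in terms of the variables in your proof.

a^{p³+k}

Toward a contradiction, assume L is regular with pumping length p.
Take w = a^{p³} ∈ L with |w| = p³ ≥ p.
By the pumping lemma, w = xyz with |xy| ≤ p and |y| > 0.
Then y = a^k for some k with 1 ≤ k ≤ p.
Pump with i = 2: xy^2z = a^{p³+k}. Since 1 ≤ k ≤ p, p³ < p³+k ≤ p³+p < p³+3p²+3p+1 = (p+1)³, so p³+k is not a perfect cube. So xy^2z ∉ L.
Contradiction. Therefore L is not regular.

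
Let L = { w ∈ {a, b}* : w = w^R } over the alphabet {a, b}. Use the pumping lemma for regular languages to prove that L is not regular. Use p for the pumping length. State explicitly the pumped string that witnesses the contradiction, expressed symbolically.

Toward a contradiction, assume L is regular with pumping length p.
Take w = a^p b a^p, a palindrome of length 2p+1 ≥ p.
Write w = xyz as guaranteed by the lemma, with |xy| ≤ p and |y| > 0.
Because |xy| ≤ p and w begins with p copies of a, we have y = a^k with 1 ≤ k ≤ p.
Pump with i = 2: xy^2z = a^{p+k} b a^p. Its reverse is a^p b a^{p+k}, which differs from xy^2z since k ≥ 1. So xy^2z is not a palindrome and xy^2z ∉ L.
This is a contradiction; hence L is not regular.

a^{p+k} b a^p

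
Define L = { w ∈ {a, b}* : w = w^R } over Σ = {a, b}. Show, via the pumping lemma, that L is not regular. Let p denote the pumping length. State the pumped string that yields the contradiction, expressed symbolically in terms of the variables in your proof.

Suppose for contradiction that L is regular, and let p be the pumping length.
Take w = a^p b a^p, a palindrome of length 2p+1 ≥ p.
By the pumping lemma, w = xyz with |xy| ≤ p and |y| ≥ 1.
The first p characters of w are a's, so xy (and hence y) consists only of a's. Write y = a^k, 1 ≤ k ≤ p.
Pump with i = 2: xy^2z = a^{p+k} b a^p. Its reverse is a^p b a^{p+k}, which differs from xy^2z since k ≥ 1. So xy^2z is not a palindrome and xy^2z ∉ L.
This contradicts the pumping lemma, so L is not regular.

a^{p+k} b a^p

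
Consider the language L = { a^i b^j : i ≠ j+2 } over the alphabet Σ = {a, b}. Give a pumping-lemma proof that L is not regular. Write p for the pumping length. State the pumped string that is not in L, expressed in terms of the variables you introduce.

Assume L is regular; let p be its pumping constant.
Choose w = a^p b^{p+p!-2}. Since p ≠ (p+p!-2)+2 = p+p!, w ∈ L; and |w| ≥ p.
The pumping lemma gives a decomposition w = xyz where |xy| ≤ p and |y| > 0.
Since the first p symbols of w are all a's and |xy| ≤ p, y lies entirely in the leading a-block: y = a^k for some k with 1 ≤ k ≤ p.
Since 1 ≤ k ≤ p, k divides p!; set t = 1 + p!/k. Then xy^t z has p + (p!/k)·k = p + p! copies of a. Now the a-count is p+p! and (b-count)+2 = (p+p!-2)+2 = p+p!, so i ≠ j+2 fails. So xy^t z = a^{p+p!} b^{p+p!-2} ∉ L.
Contradiction. Therefore L is not regular.

a^{p+p!} b^{p+p!-2}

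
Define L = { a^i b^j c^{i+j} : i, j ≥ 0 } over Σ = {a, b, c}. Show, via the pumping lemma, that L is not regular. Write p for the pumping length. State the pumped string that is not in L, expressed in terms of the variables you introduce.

Assume L is regular. Let p be the pumping length given by the pumping lemma.
Take w = a^p b^p c^{2p} ∈ L (with i=j=p, i+j=2p), |w| = 4p ≥ p.
By the pumping lemma, w = xyz with |xy| ≤ p and y is nonempty.
Since the first p symbols of w are all a's and |xy| ≤ p, y lies entirely in the leading a-block: y = a^k for some k with 1 ≤ k ≤ p.
Consider xy^2z = a^{p+k} b^p c^{2p}. Now the a- and b-counts sum to 2p+k, but the c-count is 2p ≠ 2p+k. So xy^2z ∉ L.
This is a contradiction; hence L is not regular.

a^{p+k} b^p c^{2p}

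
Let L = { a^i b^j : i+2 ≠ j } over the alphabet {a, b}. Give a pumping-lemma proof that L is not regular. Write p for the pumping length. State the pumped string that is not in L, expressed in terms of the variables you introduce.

a^{p+p!} b^{p+p!+2}

Toward a contradiction, assume L is regular with pumping length p.
Choose w = a^p b^{p+p!+2}. Since p ≠ (p+p!+2)-2 = p+p!, w ∈ L; and |w| ≥ p.
Write w = xyz as guaranteed by the lemma, with |xy| ≤ p and y is nonempty.
Since the first p symbols of w are all a's and |xy| ≤ p, y lies entirely in the leading a-block: y = a^k for some k with 1 ≤ k ≤ p.
Since 1 ≤ k ≤ p, k divides p!; set t = 1 + p!/k. Then xy^t z has p + (p!/k)·k = p + p! copies of a. Now the a-count is p+p! and (b-count)-2 = (p+p!+2)-2 = p+p!, so i+2 ≠ j fails. So xy^t z = a^{p+p!} b^{p+p!+2} ∉ L.
This is a contradiction; hence L is not regular.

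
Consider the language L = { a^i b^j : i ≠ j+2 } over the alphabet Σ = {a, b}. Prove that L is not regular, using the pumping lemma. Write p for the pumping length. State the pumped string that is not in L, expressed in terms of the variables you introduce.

Assume L is regular. Let p be the pumping length given by the pumping lemma.
Choose w = a^p b^{p+p!-2}. Since p ≠ (p+p!-2)+2 = p+p!, w ∈ L; and |w| ≥ p.
The pumping lemma gives a decomposition w = xyz where |xy| ≤ p and |y| > 0.
The first p characters of w are a's, so xy (and hence y) consists only of a's. Write y = a^k, 1 ≤ k ≤ p.
Since 1 ≤ k ≤ p, k divides p!; set t = 1 + p!/k. Then xy^t z has p + (p!/k)·k = p + p! copies of a. Now the a-count is p+p! and (b-count)+2 = (p+p!-2)+2 = p+p!, so i ≠ j+2 fails. So xy^t z = a^{p+p!} b^{p+p!-2} ∉ L.
This is a contradiction; hence L is not regular.

a^{p+p!} b^{p+p!-2}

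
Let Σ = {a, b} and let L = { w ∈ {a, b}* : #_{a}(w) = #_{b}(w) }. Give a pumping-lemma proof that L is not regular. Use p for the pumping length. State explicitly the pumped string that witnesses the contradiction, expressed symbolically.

a^{p+k} b^p

Suppose for contradiction that L is regular, and let p be the pumping length.
Choose w = a^p b^p ∈ L with |w| = 2p ≥ p.
Write w = xyz as guaranteed by the lemma, with |xy| ≤ p and |y| ≥ 1.
Because |xy| ≤ p and w begins with p copies of a, we have y = a^k with 1 ≤ k ≤ p.
Pump with i = 2: xy^2z = a^{p+k} b^p has p+k occurrences of a but only p of b. Since k ≥ 1 the counts differ, so xy^2z ∉ L.
Contradiction. Therefore L is not regular.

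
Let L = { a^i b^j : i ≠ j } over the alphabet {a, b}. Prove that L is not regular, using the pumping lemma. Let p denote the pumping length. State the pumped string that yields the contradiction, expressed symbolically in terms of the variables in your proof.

a^{p+p!} b^{p+p!}

Assume L is regular. Let p be the pumping length given by the pumping lemma.
Choose w = a^p b^{p+p!}. Since p ≠ p+p!, w ∈ L; and |w| ≥ p.
By the pumping lemma, w = xyz with |xy| ≤ p and |y| ≥ 1.
Since the first p symbols of w are all a's and |xy| ≤ p, y lies entirely in the leading a-block: y = a^k for some k with 1 ≤ k ≤ p.
Since 1 ≤ k ≤ p, k divides p!; set t = 1 + p!/k. Then xy^t z has p + (p!/k)·k = p + p! copies of a. Now the a-count equals the b-count, so i ≠ j fails. So xy^t z = a^{p+p!} b^{p+p!} ∉ L.
This is a contradiction; hence L is not regular.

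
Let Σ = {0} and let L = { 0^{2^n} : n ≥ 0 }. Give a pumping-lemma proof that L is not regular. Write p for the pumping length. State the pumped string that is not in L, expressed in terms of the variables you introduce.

Toward a contradiction, assume L is regular with pumping length p.
Take w = 0^{2^p} ∈ L with |w| = 2^p ≥ p.
Write w = xyz as guaranteed by the lemma, with |xy| ≤ p and |y| ≥ 1.
Then y = 0^k for some k with 1 ≤ k ≤ p.
Pump with i = 2: xy^2z = 0^{2^p+k}. Since 1 ≤ k ≤ p < 2^p, we have 2^p < 2^p+k < 2^{p+1}, so 2^p+k is not a power of 2. So xy^2z ∉ L.
This contradicts the pumping lemma, so L is not regular.

0^{2^p+k}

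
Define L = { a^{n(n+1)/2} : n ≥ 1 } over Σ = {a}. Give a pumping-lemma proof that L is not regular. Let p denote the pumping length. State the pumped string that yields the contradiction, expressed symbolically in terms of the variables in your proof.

Assume L is regular. Let p be the pumping length given by the pumping lemma.
Take w = a^{p(p+1)/2} ∈ L with |w| = p(p+1)/2 ≥ p.
Write w = xyz as guaranteed by the lemma, with |xy| ≤ p and |y| > 0.
Then y = a^k for some k with 1 ≤ k ≤ p.
Pump with i = 2: xy^2z = a^{p(p+1)/2+k}. Since 1 ≤ k ≤ p, p(p+1)/2 < p(p+1)/2+k ≤ p(p+1)/2+p < (p+1)(p+2)/2, so p(p+1)/2+k is strictly between consecutive triangular numbers. So xy^2z ∉ L.
This contradicts the pumping lemma, so L is not regular.

a^{p(p+1)/2+k}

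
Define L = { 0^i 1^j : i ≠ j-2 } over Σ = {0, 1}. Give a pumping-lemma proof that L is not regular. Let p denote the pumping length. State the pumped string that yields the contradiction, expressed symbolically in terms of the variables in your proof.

0^{p+p!} 1^{p+p!+2}

Toward a contradiction, assume L is regular with pumping length p.
Choose w = 0^p 1^{p+p!+2}. Since p ≠ (p+p!+2)-2 = p+p!, w ∈ L; and |w| ≥ p.
The pumping lemma gives a decomposition w = xyz where |xy| ≤ p and y is nonempty.
The first p characters of w are 0's, so xy (and hence y) consists only of 0's. Write y = 0^k, 1 ≤ k ≤ p.
Since 1 ≤ k ≤ p, k divides p!; set t = 1 + p!/k. Then xy^t z has p + (p!/k)·k = p + p! copies of 0. Now the 0-count is p+p! and (1-count)-2 = (p+p!+2)-2 = p+p!, so i ≠ j-2 fails. So xy^t z = 0^{p+p!} 1^{p+p!+2} ∉ L.
This contradicts the pumping lemma, so L is not regular.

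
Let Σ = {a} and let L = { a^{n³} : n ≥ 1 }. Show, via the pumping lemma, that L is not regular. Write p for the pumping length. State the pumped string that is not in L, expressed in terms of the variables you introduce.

a^{p³+k}

Assume L is regular. Let p be the pumping length given by the pumping lemma.
Take w = a^{p³} ∈ L with |w| = p³ ≥ p.
Write w = xyz as guaranteed by the lemma, with |xy| ≤ p and |y| > 0.
Then y = a^k for some k with 1 ≤ k ≤ p.
Pump with i = 2: xy^2z = a^{p³+k}. Since 1 ≤ k ≤ p, p³ < p³+k ≤ p³+p < p³+3p²+3p+1 = (p+1)³, so p³+k is not a perfect cube. So xy^2z ∉ L.
This contradicts the pumping lemma, so L is not regular.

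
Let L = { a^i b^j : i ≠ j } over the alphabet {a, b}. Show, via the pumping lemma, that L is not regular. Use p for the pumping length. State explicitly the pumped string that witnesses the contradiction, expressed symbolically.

a^{p+p!} b^{p+p!}

Toward a contradiction, assume L is regular with pumping length p.
Choose w = a^p b^{p+p!}. Since p ≠ p+p!, w ∈ L; and |w| ≥ p.
Write w = xyz as guaranteed by the lemma, with |xy| ≤ p and |y| > 0.
Because |xy| ≤ p and w begins with p copies of a, we have y = a^k with 1 ≤ k ≤ p.
Since 1 ≤ k ≤ p, k divides p!; set t = 1 + p!/k. Then xy^t z has p + (p!/k)·k = p + p! copies of a. Now the a-count equals the b-count, so i ≠ j fails. So xy^t z = a^{p+p!} b^{p+p!} ∉ L.
This is a contradiction; hence L is not regular.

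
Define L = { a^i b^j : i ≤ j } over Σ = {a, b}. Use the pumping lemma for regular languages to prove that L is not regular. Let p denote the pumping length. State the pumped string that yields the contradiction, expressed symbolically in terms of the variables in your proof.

Assume L is regular; let p be its pumping constant.
Choose w = a^p b^p ∈ L, with |w| = 2p ≥ p.
By the pumping lemma, w = xyz with |xy| ≤ p and |y| ≥ 1.
The first p characters of w are a's, so xy (and hence y) consists only of a's. Write y = a^k, 1 ≤ k ≤ p.
Consider xy^2z = a^{p+k} b^p. Since k ≥ 1, the a-count p+k exceeds the b-count p, so i ≤ j fails; thus xy^2z ∉ L.
This contradicts the pumping lemma, so L is not regular.

a^{p+k} b^p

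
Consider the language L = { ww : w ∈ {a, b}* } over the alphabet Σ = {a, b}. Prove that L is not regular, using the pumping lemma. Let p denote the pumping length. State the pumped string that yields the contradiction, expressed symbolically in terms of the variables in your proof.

a^{p+k} b^p a^p b^p

Suppose for contradiction that L is regular, and let p be the pumping length.
Take w = a^p b^p a^p b^p = uu where u = a^pb^p; then w ∈ L and |w| = 4p ≥ p.
Write w = xyz as guaranteed by the lemma, with |xy| ≤ p and |y| ≥ 1.
Because |xy| ≤ p and w begins with p copies of a, we have y = a^k with 1 ≤ k ≤ p.
Pump with i = 2: xy^2z = a^{p+k} b^p a^p b^p, of length 4p+k. Suppose this equals vv. The string starts with a and ends with b, so v does too; thus the boundary between the two copies of v is a b→a transition. There is exactly one such transition, at position 2p+k, so |v| = 2p+k and |vv| = 4p+2k ≠ 4p+k since k ≥ 1. So xy^2z ∉ L.
Contradiction. Therefore L is not regular.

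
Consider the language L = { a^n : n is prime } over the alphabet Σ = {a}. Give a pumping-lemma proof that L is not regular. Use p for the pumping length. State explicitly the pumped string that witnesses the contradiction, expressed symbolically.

Assume L is regular; let p be its pumping constant.
Let q be a prime with q ≥ p+2 (infinitely many primes exist), and take w = a^q ∈ L with |w| = q ≥ p.
Write w = xyz as guaranteed by the lemma, with |xy| ≤ p and y is nonempty.
Then y = a^k for some k with 1 ≤ k ≤ p.
Since 1 ≤ k ≤ p, |xz| = q-k. Pump with i = q+1: |xy^{q+1}z| = (q-k)+(q+1)k = q+qk = q(1+k), which is composite (both factors ≥ 2). So xy^{q+1}z = a^{q(1+k)} ∉ L.
This is a contradiction; hence L is not regular.

a^{q(1+k)}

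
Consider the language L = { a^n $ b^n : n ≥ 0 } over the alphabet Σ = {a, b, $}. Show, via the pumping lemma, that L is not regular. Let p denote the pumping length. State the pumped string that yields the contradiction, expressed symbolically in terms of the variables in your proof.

a^{p+k} $ b^p

Assume L is regular. Let p be the pumping length given by the pumping lemma.
Take w = a^p $ b^p ∈ L with |w| = 2p+1 ≥ p.
Write w = xyz as guaranteed by the lemma, with |xy| ≤ p and |y| > 0.
The first p characters of w are a's, so xy (and hence y) consists only of a's. Write y = a^k, 1 ≤ k ≤ p.
Pump with i = 2: xy^2z = a^{p+k} $ b^p, which would require p+k = p. But k ≥ 1, so xy^2z ∉ L.
This is a contradiction; hence L is not regular.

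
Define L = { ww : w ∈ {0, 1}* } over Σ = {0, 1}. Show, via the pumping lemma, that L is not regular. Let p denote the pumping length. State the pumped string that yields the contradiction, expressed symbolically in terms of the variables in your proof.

0^{p+k} 1^p 0^p 1^p

Assume L is regular; let p be its pumping constant.
Take w = 0^p 1^p 0^p 1^p = uu where u = 0^p1^p; then w ∈ L and |w| = 4p ≥ p.
By the pumping lemma, w = xyz with |xy| ≤ p and |y| > 0.
Because |xy| ≤ p and w begins with p copies of 0, we have y = 0^k with 1 ≤ k ≤ p.
Pump with i = 2: xy^2z = 0^{p+k} 1^p 0^p 1^p, of length 4p+k. Suppose this equals vv. The string starts with 0 and ends with 1, so v does too; thus the boundary between the two copies of v is a 1→0 transition. There is exactly one such transition, at position 2p+k, so |v| = 2p+k and |vv| = 4p+2k ≠ 4p+k since k ≥ 1. So xy^2z ∉ L.
Contradiction. Therefore L is not regular.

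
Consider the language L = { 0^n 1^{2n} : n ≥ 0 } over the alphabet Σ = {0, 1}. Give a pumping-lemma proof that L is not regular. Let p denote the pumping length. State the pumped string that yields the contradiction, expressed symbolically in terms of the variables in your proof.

Assume L is regular. Let p be the pumping length given by the pumping lemma.
Let w = 0^p 1^{2p} ∈ L; note |w| = 3p ≥ p.
The pumping lemma gives a decomposition w = xyz where |xy| ≤ p and |y| > 0.
Because |xy| ≤ p and w begins with p copies of 0, we have y = 0^k with 1 ≤ k ≤ p.
Pump with i = 2: xy^2z = 0^{p+k} 1^{2p}. For this to lie in L we would need 2p = 2(p+k), which forces k = 0. But k ≥ 1, so xy^2z ∉ L.
This is a contradiction; hence L is not regular.

0^{p+k} 1^{2p}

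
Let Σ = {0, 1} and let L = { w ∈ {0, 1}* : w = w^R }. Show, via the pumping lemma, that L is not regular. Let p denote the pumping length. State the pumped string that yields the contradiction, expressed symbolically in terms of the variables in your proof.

Suppose for contradiction that L is regular, and let p be the pumping length.
Take w = 0^p 1 0^p, a palindrome of length 2p+1 ≥ p.
The pumping lemma gives a decomposition w = xyz where |xy| ≤ p and |y| > 0.
Because |xy| ≤ p and w begins with p copies of 0, we have y = 0^k with 1 ≤ k ≤ p.
Pump with i = 2: xy^2z = 0^{p+k} 1 0^p. Its reverse is 0^p 1 0^{p+k}, which differs from xy^2z since k ≥ 1. So xy^2z is not a palindrome and xy^2z ∉ L.
Contradiction. Therefore L is not regular.

0^{p+k} 1 0^p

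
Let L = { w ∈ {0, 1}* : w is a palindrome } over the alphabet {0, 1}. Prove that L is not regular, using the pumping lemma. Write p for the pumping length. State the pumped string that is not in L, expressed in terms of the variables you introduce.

Assume L is regular; let p be its pumping constant.
Take w = 0^p 1 0^p, a palindrome of length 2p+1 ≥ p.
The pumping lemma gives a decomposition w = xyz where |xy| ≤ p and |y| ≥ 1.
Since the first p symbols of w are all 0's and |xy| ≤ p, y lies entirely in the leading 0-block: y = 0^k for some k with 1 ≤ k ≤ p.
Pump with i = 2: xy^2z = 0^{p+k} 1 0^p. Its reverse is 0^p 1 0^{p+k}, which differs from xy^2z since k ≥ 1. So xy^2z is not a palindrome and xy^2z ∉ L.
This contradicts the pumping lemma, so L is not regular.

0^{p+k} 1 0^p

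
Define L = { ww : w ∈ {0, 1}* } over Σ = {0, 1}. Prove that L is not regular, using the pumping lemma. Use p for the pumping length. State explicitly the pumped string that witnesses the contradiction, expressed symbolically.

Assume L is regular; let p be its pumping constant.
Take w = 0^p 1^p 0^p 1^p = uu where u = 0^p1^p; then w ∈ L and |w| = 4p ≥ p.
Write w = xyz as guaranteed by the lemma, with |xy| ≤ p and y is nonempty.
The first p characters of w are 0's, so xy (and hence y) consists only of 0's. Write y = 0^k, 1 ≤ k ≤ p.
Pump with i = 2: xy^2z = 0^{p+k} 1^p 0^p 1^p, of length 4p+k. Suppose this equals vv. The string starts with 0 and ends with 1, so v does too; thus the boundary between the two copies of v is a 1→0 transition. There is exactly one such transition, at position 2p+k, so |v| = 2p+k and |vv| = 4p+2k ≠ 4p+k since k ≥ 1. So xy^2z ∉ L.
This is a contradiction; hence L is not regular.

0^{p+k} 1^p 0^p 1^p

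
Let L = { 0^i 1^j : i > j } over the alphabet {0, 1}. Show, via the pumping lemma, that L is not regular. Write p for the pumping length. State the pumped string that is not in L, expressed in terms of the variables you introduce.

0^{p+1-k} 1^p

Toward a contradiction, assume L is regular with pumping length p.
Choose w = 0^{p+1} 1^p ∈ L, with |w| = 2p+1 ≥ p.
The pumping lemma gives a decomposition w = xyz where |xy| ≤ p and |y| ≥ 1.
Since the first p symbols of w are all 0's and |xy| ≤ p, y lies entirely in the leading 0-block: y = 0^k for some k with 1 ≤ k ≤ p.
Consider xy^0z = xz = 0^{p+1-k} 1^p. Since k ≥ 1, the 0-count p+1-k is at most p, so i > j fails; thus xz ∉ L.
Contradiction. Therefore L is not regular.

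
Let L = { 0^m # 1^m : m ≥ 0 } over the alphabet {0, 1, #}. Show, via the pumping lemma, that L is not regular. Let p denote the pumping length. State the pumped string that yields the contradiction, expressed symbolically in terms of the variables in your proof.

0^{p+k} # 1^p

Assume L is regular; let p be its pumping constant.
Take w = 0^p # 1^p ∈ L with |w| = 2p+1 ≥ p.
Write w = xyz as guaranteed by the lemma, with |xy| ≤ p and |y| > 0.
The first p characters of w are 0's, so xy (and hence y) consists only of 0's. Write y = 0^k, 1 ≤ k ≤ p.
Pump with i = 2: xy^2z = 0^{p+k} # 1^p, which would require p+k = p. But k ≥ 1, so xy^2z ∉ L.
This is a contradiction; hence L is not regular.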